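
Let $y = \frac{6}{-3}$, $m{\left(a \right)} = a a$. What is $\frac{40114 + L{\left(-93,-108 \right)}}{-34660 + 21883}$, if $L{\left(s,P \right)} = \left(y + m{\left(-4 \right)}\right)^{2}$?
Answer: $- \frac{40310}{12777} \approx -3.1549$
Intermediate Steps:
$m{\left(a \right)} = a^{2}$
$y = -2$ ($y = 6 \left(- \frac{1}{3}\right) = -2$)
$L{\left(s,P \right)} = 196$ ($L{\left(s,P \right)} = \left(-2 + \left(-4\right)^{2}\right)^{2} = \left(-2 + 16\right)^{2} = 14^{2} = 196$)
$\frac{40114 + L{\left(-93,-108 \right)}}{-34660 + 21883} = \frac{40114 + 196}{-34660 + 21883} = \frac{40310}{-12777} = 40310 \left(- \frac{1}{12777}\right) = - \frac{40310}{12777}$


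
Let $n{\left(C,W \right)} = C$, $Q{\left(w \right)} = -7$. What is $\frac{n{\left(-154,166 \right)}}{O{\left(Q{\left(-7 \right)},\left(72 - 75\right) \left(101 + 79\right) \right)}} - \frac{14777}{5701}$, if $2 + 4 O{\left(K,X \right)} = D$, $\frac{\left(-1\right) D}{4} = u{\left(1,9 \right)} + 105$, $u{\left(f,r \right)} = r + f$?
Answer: $- \frac{21527}{17103} \approx -1.2587$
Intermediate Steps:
$u{\left(f,r \right)} = f + r$
$D = -460$ ($D = - 4 \left(\left(1 + 9\right) + 105\right) = - 4 \left(10 + 105\right) = \left(-4\right) 115 = -460$)
$O{\left(K,X \right)} = - \frac{231}{2}$ ($O{\left(K,X \right)} = - \frac{1}{2} + \frac{1}{4} \left(-460\right) = - \frac{1}{2} - 115 = - \frac{231}{2}$)
$\frac{n{\left(-154,166 \right)}}{O{\left(Q{\left(-7 \right)},\left(72 - 75\right) \left(101 + 79\right) \right)}} - \frac{14777}{5701} = - \frac{154}{- \frac{231}{2}} - \frac{14777}{5701} = \left(-154\right) \left(- \frac{2}{231}\right) - \frac{14777}{5701} = \frac{4}{3} - \frac{14777}{5701} = - \frac{21527}{17103}$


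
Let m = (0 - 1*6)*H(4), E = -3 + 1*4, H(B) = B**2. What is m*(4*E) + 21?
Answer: -363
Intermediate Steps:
E = 1 (E = -3 + 4 = 1)
m = -96 (m = (0 - 1*6)*4**2 = (0 - 6)*16 = -6*16 = -96)
m*(4*E) + 21 = -384 + 21 = -363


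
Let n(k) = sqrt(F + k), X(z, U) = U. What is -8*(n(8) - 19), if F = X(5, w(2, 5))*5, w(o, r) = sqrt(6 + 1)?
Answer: 152 - 8*sqrt(8 + 5*sqrt(7)) ≈ 115.14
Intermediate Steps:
w(o, r) = sqrt(7)
F = 5*sqrt(7) (F = sqrt(7)*5 = 5*sqrt(7) ≈ 13.229)
n(k) = sqrt(k + 5*sqrt(7)) (n(k) = sqrt(5*sqrt(7) + k) = sqrt(k + 5*sqrt(7)))
-8*(n(8) - 19) = -8*(sqrt(8 + 5*sqrt(7)) - 19) = -8*(-19 + sqrt(8 + 5*sqrt(7))) = 152 - 8*sqrt(8 + 5*sqrt(7))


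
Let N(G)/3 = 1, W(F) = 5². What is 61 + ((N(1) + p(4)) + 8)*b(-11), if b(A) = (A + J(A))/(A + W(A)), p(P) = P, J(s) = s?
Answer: 262/7 ≈ 37.429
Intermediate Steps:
W(F) = 25
N(G) = 3 (N(G) = 3*1 = 3)
b(A) = 2*A/(25 + A) (b(A) = (A + A)/(A + 25) = (2*A)/(25 + A) = 2*A/(25 + A))
61 + ((N(1) + p(4)) + 8)*b(-11) = 61 + ((3 + 4) + 8)*(2*(-11)/(25 - 11)) = 61 + (7 + 8)*(2*(-11)/14) = 61 + 15*(2*(-11)*(1/14)) = 61 + 15*(-11/7) = 61 - 165/7 = 262/7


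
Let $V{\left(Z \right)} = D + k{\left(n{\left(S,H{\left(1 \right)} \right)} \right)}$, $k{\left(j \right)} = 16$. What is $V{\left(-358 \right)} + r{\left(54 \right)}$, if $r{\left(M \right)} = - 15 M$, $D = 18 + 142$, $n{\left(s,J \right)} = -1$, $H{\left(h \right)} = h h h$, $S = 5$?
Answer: $-634$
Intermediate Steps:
$H{\left(h \right)} = h^{3}$ ($H{\left(h \right)} = h^{2} h = h^{3}$)
$D = 160$
$V{\left(Z \right)} = 176$ ($V{\left(Z \right)} = 160 + 16 = 176$)
$V{\left(-358 \right)} + r{\left(54 \right)} = 176 - 810 = -634$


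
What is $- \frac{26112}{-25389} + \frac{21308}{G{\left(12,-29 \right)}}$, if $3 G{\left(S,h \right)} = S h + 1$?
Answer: $- \frac{537968524}{2936661} \approx -183.19$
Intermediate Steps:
$G{\left(S,h \right)} = \frac{1}{3} + \frac{S h}{3}$ ($G{\left(S,h \right)} = \frac{S h + 1}{3} = \frac{1 + S h}{3} = \frac{1}{3} + \frac{S h}{3}$)
$- \frac{26112}{-25389} + \frac{21308}{G{\left(12,-29 \right)}} = - \frac{26112}{-25389} + \frac{21308}{\frac{1}{3} + \frac{1}{3} \cdot 12 \left(-29\right)} = \left(-26112\right) \left(- \frac{1}{25389}\right) + \frac{21308}{\frac{1}{3} - 116} = \frac{8704}{8463} + \frac{21308}{- \frac{347}{3}} = \frac{8704}{8463} + 21308 \left(- \frac{3}{347}\right) = \frac{8704}{8463} - \frac{63924}{347} = - \frac{537968524}{2936661}$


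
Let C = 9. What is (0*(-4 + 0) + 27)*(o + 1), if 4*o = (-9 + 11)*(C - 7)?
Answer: 54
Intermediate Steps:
o = 1 (o = ((-9 + 11)*(9 - 7))/4 = (2*2)/4 = (¼)*4 = 1)
(0*(-4 + 0) + 27)*(o + 1) = (0*(-4 + 0) + 27)*(1 + 1) = (0*(-4) + 27)*2 = (0 + 27)*2 = 27*2 = 54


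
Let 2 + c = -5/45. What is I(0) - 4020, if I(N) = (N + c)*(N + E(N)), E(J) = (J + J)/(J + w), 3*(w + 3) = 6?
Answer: -4020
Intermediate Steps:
w = -1 (w = -3 + (⅓)*6 = -3 + 2 = -1)
E(J) = 2*J/(-1 + J) (E(J) = (J + J)/(J - 1) = (2*J)/(-1 + J) = 2*J/(-1 + J))
c = -19/9 (c = -2 - 5/45 = -2 - 5*1/45 = -2 - ⅑ = -19/9 ≈ -2.1111)
I(N) = (-19/9 + N)*(N + 2*N/(-1 + N)) (I(N) = (N - 19/9)*(N + 2*N/(-1 + N)) = (-19/9 + N)*(N + 2*N/(-1 + N)))
I(0) - 4020 = (⅑)*0*(-19 - 10*0 + 9*0²)/(-1 + 0) - 4020 = (⅑)*0*(-19 + 0 + 9*0)/(-1) - 4020 = (⅑)*0*(-1)*(-19 + 0 + 0) - 4020 = (⅑)*0*(-1)*(-19) - 4020 = 0 - 4020 = -4020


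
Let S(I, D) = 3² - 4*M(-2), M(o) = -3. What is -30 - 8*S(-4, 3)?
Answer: -198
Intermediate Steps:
S(I, D) = 21 (S(I, D) = 3² - 4*(-3) = 9 + 12 = 21)
-30 - 8*S(-4, 3) = -30 - 8*21 = -30 - 168 = -198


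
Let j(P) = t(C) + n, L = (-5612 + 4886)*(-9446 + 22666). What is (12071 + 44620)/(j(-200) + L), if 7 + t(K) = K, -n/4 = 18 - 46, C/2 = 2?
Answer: -56691/9597611 ≈ -0.0059068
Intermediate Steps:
C = 4 (C = 2*2 = 4)
n = 112 (n = -4*(18 - 46) = -4*(-28) = 112)
t(K) = -7 + K
L = -9597720 (L = -726*13220 = -9597720)
j(P) = 109 (j(P) = (-7 + 4) + 112 = -3 + 112 = 109)
(12071 + 44620)/(j(-200) + L) = (12071 + 44620)/(109 - 9597720) = 56691/(-9597611) = 56691*(-1/9597611) = -56691/9597611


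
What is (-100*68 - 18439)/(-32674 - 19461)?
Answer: 25239/52135 ≈ 0.48411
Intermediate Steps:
(-100*68 - 18439)/(-32674 - 19461) = (-6800 - 18439)/(-52135) = -25239*(-1/52135) = 25239/52135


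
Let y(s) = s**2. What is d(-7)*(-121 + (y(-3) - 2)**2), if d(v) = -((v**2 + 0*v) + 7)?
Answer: 4032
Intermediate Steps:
d(v) = -7 - v**2 (d(v) = -((v**2 + 0) + 7) = -(v**2 + 7) = -(7 + v**2) = -7 - v**2)
d(-7)*(-121 + (y(-3) - 2)**2) = (-7 - 1*(-7)**2)*(-121 + ((-3)**2 - 2)**2) = (-7 - 1*49)*(-121 + (9 - 2)**2) = (-7 - 49)*(-121 + 7**2) = -56*(-121 + 49) = -56*(-72) = 4032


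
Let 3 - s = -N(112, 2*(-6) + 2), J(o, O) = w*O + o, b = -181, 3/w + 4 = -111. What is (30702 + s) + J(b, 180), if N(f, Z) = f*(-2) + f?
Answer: 699368/23 ≈ 30407.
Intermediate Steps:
w = -3/115 (w = 3/(-4 - 111) = 3/(-115) = 3*(-1/115) = -3/115 ≈ -0.026087)
N(f, Z) = -f (N(f, Z) = -2*f + f = -f)
J(o, O) = o - 3*O/115 (J(o, O) = -3*O/115 + o = o - 3*O/115)
s = -109 (s = 3 - (-1)*(-1*112) = 3 - (-1)*(-112) = 3 - 1*112 = 3 - 112 = -109)
(30702 + s) + J(b, 180) = (30702 - 109) + (-181 - 3/115*180) = 30593 + (-181 - 108/23) = 30593 - 4271/23 = 699368/23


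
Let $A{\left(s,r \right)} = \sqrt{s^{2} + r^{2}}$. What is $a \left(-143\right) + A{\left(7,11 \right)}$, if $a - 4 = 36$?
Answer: $-5720 + \sqrt{170} \approx -5707.0$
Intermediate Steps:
$a = 40$ ($a = 4 + 36 = 40$)
$A{\left(s,r \right)} = \sqrt{r^{2} + s^{2}}$
$a \left(-143\right) + A{\left(7,11 \right)} = 40 \left(-143\right) + \sqrt{11^{2} + 7^{2}} = -5720 + \sqrt{121 + 49} = -5720 + \sqrt{170}$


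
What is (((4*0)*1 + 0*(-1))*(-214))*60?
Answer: 0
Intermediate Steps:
(((4*0)*1 + 0*(-1))*(-214))*60 = ((0*1 + 0)*(-214))*60 = ((0 + 0)*(-214))*60 = (0*(-214))*60 = 0*60 = 0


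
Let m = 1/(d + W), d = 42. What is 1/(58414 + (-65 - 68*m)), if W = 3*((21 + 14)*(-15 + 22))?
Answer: 777/45337105 ≈ 1.7138e-5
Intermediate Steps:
W = 735 (W = 3*(35*7) = 3*245 = 735)
m = 1/777 (m = 1/(42 + 735) = 1/777 ≈ 0.0012870)
1/(58414 + (-65 - 68*m)) = 1/(58414 + (-65 - 68*1/777)) = 1/(58414 + (-65 - 68/777)) = 1/(58414 - 50573/777) = 1/(45337105/777) = 777/45337105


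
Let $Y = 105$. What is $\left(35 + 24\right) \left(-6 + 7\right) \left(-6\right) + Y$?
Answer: $-249$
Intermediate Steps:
$\left(35 + 24\right) \left(-6 + 7\right) \left(-6\right) + Y = \left(35 + 24\right) \left(-6 + 7\right) \left(-6\right) + 105 = 59 \cdot 1 \left(-6\right) + 105 = 59 \left(-6\right) + 105 = -354 + 105 = -249$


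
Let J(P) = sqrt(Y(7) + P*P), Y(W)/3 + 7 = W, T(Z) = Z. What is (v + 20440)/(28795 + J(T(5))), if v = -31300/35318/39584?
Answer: 476261440033/671053301760 ≈ 0.70972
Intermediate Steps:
Y(W) = -21 + 3*W
v = -7825/349506928 (v = -31300*1/35318*(1/39584) = -15650/17659*1/39584 = -7825/349506928 ≈ -2.2389e-5)
J(P) = sqrt(P**2) (J(P) = sqrt((-21 + 3*7) + P*P) = sqrt((-21 + 21) + P**2) = sqrt(0 + P**2) = sqrt(P**2))
(v + 20440)/(28795 + J(T(5))) = (-7825/349506928 + 20440)/(28795 + sqrt(5**2)) = 7143921600495/(349506928*(28795 + sqrt(25))) = 7143921600495/(349506928*(28795 + 5)) = (7143921600495/349506928)/28800 = (7143921600495/349506928)*(1/28800) = 476261440033/671053301760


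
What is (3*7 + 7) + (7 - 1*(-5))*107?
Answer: 1312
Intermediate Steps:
(3*7 + 7) + (7 - 1*(-5))*107 = (21 + 7) + (7 + 5)*107 = 28 + 12*107 = 28 + 1284 = 1312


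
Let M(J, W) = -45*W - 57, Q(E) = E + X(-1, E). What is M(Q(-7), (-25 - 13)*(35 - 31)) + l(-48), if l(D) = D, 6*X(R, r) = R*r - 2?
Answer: 6735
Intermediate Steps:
X(R, r) = -1/3 + R*r/6 (X(R, r) = (R*r - 2)/6 = (-2 + R*r)/6 = -1/3 + R*r/6)
Q(E) = -1/3 + 5*E/6 (Q(E) = E + (-1/3 + (1/6)*(-1)*E) = E + (-1/3 - E/6) = -1/3 + 5*E/6)
M(J, W) = -57 - 45*W
M(Q(-7), (-25 - 13)*(35 - 31)) + l(-48) = (-57 - 45*(-25 - 13)*(35 - 31)) - 48 = (-57 - (-1710)*4) - 48 = (-57 - 45*(-152)) - 48 = (-57 + 6840) - 48 = 6783 - 48 = 6735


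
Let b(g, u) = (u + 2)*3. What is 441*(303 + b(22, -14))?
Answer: 117747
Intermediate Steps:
b(g, u) = 6 + 3*u (b(g, u) = (2 + u)*3 = 6 + 3*u)
441*(303 + b(22, -14)) = 441*(303 + (6 + 3*(-14))) = 441*(303 + (6 - 42)) = 441*(303 - 36) = 441*267 = 117747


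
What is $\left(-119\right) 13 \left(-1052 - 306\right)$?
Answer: $2100826$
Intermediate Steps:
$\left(-119\right) 13 \left(-1052 - 306\right) = \left(-1547\right) \left(-1358\right) = 2100826$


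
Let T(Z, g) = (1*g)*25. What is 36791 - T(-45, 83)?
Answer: 34716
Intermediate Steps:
T(Z, g) = 25*g (T(Z, g) = g*25 = 25*g)
36791 - T(-45, 83) = 36791 - 25*83 = 36791 - 1*2075 = 36791 - 2075 = 34716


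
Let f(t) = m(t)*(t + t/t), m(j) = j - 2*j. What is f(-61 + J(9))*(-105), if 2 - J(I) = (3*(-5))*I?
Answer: 614460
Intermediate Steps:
J(I) = 2 + 15*I (J(I) = 2 - 3*(-5)*I = 2 - (-15)*I = 2 + 15*I)
m(j) = -j
f(t) = -t*(1 + t) (f(t) = (-t)*(t + t/t) = (-t)*(t + 1) = (-t)*(1 + t) = -t*(1 + t))
f(-61 + J(9))*(-105) = -(-61 + (2 + 15*9))*(1 + (-61 + (2 + 15*9)))*(-105) = -(-61 + (2 + 135))*(1 + (-61 + (2 + 135)))*(-105) = -(-61 + 137)*(1 + (-61 + 137))*(-105) = -1*76*(1 + 76)*(-105) = -1*76*77*(-105) = -5852*(-105) = 614460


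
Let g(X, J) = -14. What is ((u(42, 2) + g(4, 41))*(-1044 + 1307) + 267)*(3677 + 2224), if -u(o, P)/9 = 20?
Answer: -299505255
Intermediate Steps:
u(o, P) = -180 (u(o, P) = -9*20 = -180)
((u(42, 2) + g(4, 41))*(-1044 + 1307) + 267)*(3677 + 2224) = ((-180 - 14)*(-1044 + 1307) + 267)*(3677 + 2224) = (-194*263 + 267)*5901 = (-51022 + 267)*5901 = -50755*5901 = -299505255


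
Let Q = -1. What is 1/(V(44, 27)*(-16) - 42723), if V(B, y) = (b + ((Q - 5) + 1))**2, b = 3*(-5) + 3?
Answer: -1/47347 ≈ -2.1121e-5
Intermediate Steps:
b = -12 (b = -15 + 3 = -12)
V(B, y) = 289 (V(B, y) = (-12 + ((-1 - 5) + 1))**2 = (-12 + (-6 + 1))**2 = (-12 - 5)**2 = (-17)**2 = 289)
1/(V(44, 27)*(-16) - 42723) = 1/(289*(-16) - 42723) = 1/(-4624 - 42723) = 1/(-47347) = -1/47347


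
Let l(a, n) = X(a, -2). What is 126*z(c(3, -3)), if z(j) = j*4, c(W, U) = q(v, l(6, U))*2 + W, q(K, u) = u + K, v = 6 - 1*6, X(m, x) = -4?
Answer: -2520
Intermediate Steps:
l(a, n) = -4
v = 0 (v = 6 - 6 = 0)
q(K, u) = K + u
c(W, U) = -8 + W (c(W, U) = (0 - 4)*2 + W = -4*2 + W = -8 + W)
z(j) = 4*j
126*z(c(3, -3)) = 126*(4*(-8 + 3)) = 126*(4*(-5)) = 126*(-20) = -2520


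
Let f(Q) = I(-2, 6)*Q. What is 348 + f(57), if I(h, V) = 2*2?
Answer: 576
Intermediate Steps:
I(h, V) = 4
f(Q) = 4*Q
348 + f(57) = 348 + 4*57 = 348 + 228 = 576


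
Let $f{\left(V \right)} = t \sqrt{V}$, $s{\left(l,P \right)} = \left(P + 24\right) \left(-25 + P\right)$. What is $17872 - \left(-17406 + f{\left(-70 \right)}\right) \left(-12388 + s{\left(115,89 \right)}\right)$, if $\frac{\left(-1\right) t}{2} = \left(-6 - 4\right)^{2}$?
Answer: $-89727464 - 1031200 i \sqrt{70} \approx -8.9727 \cdot 10^{7} - 8.6276 \cdot 10^{6} i$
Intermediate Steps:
$s{\left(l,P \right)} = \left(-25 + P\right) \left(24 + P\right)$ ($s{\left(l,P \right)} = \left(24 + P\right) \left(-25 + P\right) = \left(-25 + P\right) \left(24 + P\right)$)
$t = -200$ ($t = - 2 \left(-6 - 4\right)^{2} = - 2 \left(-10\right)^{2} = \left(-2\right) 100 = -200$)
$f{\left(V \right)} = - 200 \sqrt{V}$
$17872 - \left(-17406 + f{\left(-70 \right)}\right) \left(-12388 + s{\left(115,89 \right)}\right) = 17872 - \left(-17406 - 200 \sqrt{-70}\right) \left(-12388 - \left(689 - 7921\right)\right) = 17872 - \left(-17406 - 200 i \sqrt{70}\right) \left(-12388 - -7232\right) = 17872 - \left(-17406 - 200 i \sqrt{70}\right) \left(-12388 + 7232\right) = 17872 - \left(-17406 - 200 i \sqrt{70}\right) \left(-5156\right) = 17872 - \left(89745336 + 1031200 i \sqrt{70}\right) = -89727464 - 1031200 i \sqrt{70}$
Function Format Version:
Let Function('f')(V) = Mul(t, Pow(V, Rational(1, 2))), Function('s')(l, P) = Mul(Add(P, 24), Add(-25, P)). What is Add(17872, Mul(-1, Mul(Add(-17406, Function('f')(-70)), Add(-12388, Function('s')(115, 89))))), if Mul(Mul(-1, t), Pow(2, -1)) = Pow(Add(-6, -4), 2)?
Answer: Add(-89727464, Mul(-1031200, I, Pow(70, Rational(1, 2)))) ≈ Add(-8.9727e+7, Mul(-8.6276e+6, I))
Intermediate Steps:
Function('s')(l, P) = Mul(Add(-25, P), Add(24, P)) (Function('s')(l, P) = Mul(Add(24, P), Add(-25, P)) = Mul(Add(-25, P), Add(24, P)))
t = -200 (t = Mul(-2, Pow(Add(-6, -4), 2)) = Mul(-2, Pow(-10, 2)) = Mul(-2, 100) = -200)
Function('f')(V) = Mul(-200, Pow(V, Rational(1, 2)))
Add(17872, Mul(-1, Mul(Add(-17406, Function('f')(-70)), Add(-12388, Function('s')(115, 89))))) = Add(17872, Mul(-1, Mul(Add(-17406, Mul(-200, Pow(-70, Rational(1, 2)))), Add(-12388, Add(-600, Pow(89, 2), Mul(-1, 89)))))) = Add(17872, Mul(-1, Mul(Add(-17406, Mul(-200, Mul(I, Pow(70, Rational(1, 2))))), Add(-12388, Add(-600, 7921, -89))))) = Add(17872, Mul(-1, Mul(Add(-17406, Mul(-200, I, Pow(70, Rational(1, 2)))), Add(-12388, 7232)))) = Add(17872, Mul(-1, Mul(Add(-17406, Mul(-200, I, Pow(70, Rational(1, 2)))), -5156))) = Add(17872, Mul(-1, Add(89745336, Mul(1031200, I, Pow(70, Rational(1, 2)))))) = Add(17872, Add(-89745336, Mul(-1031200, I, Pow(70, Rational(1, 2))))) = Add(-89727464, Mul(-1031200, I, Pow(70, Rational(1, 2))))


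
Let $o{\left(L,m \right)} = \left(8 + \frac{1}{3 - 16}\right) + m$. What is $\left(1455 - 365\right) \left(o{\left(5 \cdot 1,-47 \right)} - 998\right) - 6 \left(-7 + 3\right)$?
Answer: $- \frac{14695068}{13} \approx -1.1304 \cdot 10^{6}$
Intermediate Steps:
$o{\left(L,m \right)} = \frac{103}{13} + m$ ($o{\left(L,m \right)} = \left(8 + \frac{1}{-13}\right) + m = \left(8 - \frac{1}{13}\right) + m = \frac{103}{13} + m$)
$\left(1455 - 365\right) \left(o{\left(5 \cdot 1,-47 \right)} - 998\right) - 6 \left(-7 + 3\right) = \left(1455 - 365\right) \left(\left(\frac{103}{13} - 47\right) - 998\right) - 6 \left(-7 + 3\right) = 1090 \left(- \frac{508}{13} - 998\right) - 6 \left(-4\right) = 1090 \left(- \frac{13482}{13}\right) - -24 = - \frac{14695380}{13} + 24 = - \frac{14695068}{13}$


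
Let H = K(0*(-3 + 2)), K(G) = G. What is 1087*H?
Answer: 0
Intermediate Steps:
H = 0 (H = 0*(-3 + 2) = 0*(-1) = 0)
1087*H = 1087*0 = 0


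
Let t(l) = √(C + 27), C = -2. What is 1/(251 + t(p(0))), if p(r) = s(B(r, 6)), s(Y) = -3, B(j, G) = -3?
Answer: 1/256 ≈ 0.0039063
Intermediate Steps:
p(r) = -3
t(l) = 5 (t(l) = √(-2 + 27) = √25 = 5)
1/(251 + t(p(0))) = 1/(251 + 5) = 1/256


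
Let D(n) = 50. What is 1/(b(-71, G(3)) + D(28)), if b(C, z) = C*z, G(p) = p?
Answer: -1/163 ≈ -0.0061350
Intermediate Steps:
1/(b(-71, G(3)) + D(28)) = 1/(-71*3 + 50) = 1/(-213 + 50) = 1/(-163) = -1/163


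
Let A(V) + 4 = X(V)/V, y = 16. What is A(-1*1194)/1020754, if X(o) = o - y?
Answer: -1783/609390138 ≈ -2.9259e-6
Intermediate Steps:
X(o) = -16 + o (X(o) = o - 1*16 = o - 16 = -16 + o)
A(V) = -4 + (-16 + V)/V
A(-1*1194)/1020754 = (-3 - 16/((-1*1194)))/1020754 = (-3 - 16/(-1194))*(1/1020754) = (-3 - 16*(-1/1194))*(1/1020754) = (-3 + 8/597)*(1/1020754) = -1783/597*1/1020754 = -1783/609390138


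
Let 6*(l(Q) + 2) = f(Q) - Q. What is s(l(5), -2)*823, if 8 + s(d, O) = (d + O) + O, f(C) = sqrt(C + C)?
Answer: -73247/6 + 823*sqrt(10)/6 ≈ -11774.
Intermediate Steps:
f(C) = sqrt(2)*sqrt(C) (f(C) = sqrt(2*C) = sqrt(2)*sqrt(C))
l(Q) = -2 - Q/6 + sqrt(2)*sqrt(Q)/6 (l(Q) = -2 + (sqrt(2)*sqrt(Q) - Q)/6 = -2 + (-Q + sqrt(2)*sqrt(Q))/6 = -2 + (-Q/6 + sqrt(2)*sqrt(Q)/6) = -2 - Q/6 + sqrt(2)*sqrt(Q)/6)
s(d, O) = -8 + d + 2*O (s(d, O) = -8 + ((d + O) + O) = -8 + ((O + d) + O) = -8 + (d + 2*O) = -8 + d + 2*O)
s(l(5), -2)*823 = (-8 + (-2 - 1/6*5 + sqrt(2)*sqrt(5)/6) + 2*(-2))*823 = (-8 + (-2 - 5/6 + sqrt(10)/6) - 4)*823 = (-8 + (-17/6 + sqrt(10)/6) - 4)*823 = (-89/6 + sqrt(10)/6)*823 = -73247/6 + 823*sqrt(10)/6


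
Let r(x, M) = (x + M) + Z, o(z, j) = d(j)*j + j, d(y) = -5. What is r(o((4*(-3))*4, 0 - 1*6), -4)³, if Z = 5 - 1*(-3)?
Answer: 21952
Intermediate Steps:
Z = 8 (Z = 5 + 3 = 8)
o(z, j) = -4*j (o(z, j) = -5*j + j = -4*j)
r(x, M) = 8 + M + x (r(x, M) = (x + M) + 8 = (M + x) + 8 = 8 + M + x)
r(o((4*(-3))*4, 0 - 1*6), -4)³ = (8 - 4 - 4*(0 - 1*6))³ = (8 - 4 - 4*(0 - 6))³ = (8 - 4 - 4*(-6))³ = (8 - 4 + 24)³ = 28³ = 21952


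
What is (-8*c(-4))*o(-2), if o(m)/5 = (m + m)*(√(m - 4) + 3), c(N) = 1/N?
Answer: -120 - 40*I*√6 ≈ -120.0 - 97.98*I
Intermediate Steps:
c(N) = 1/N
o(m) = 10*m*(3 + √(-4 + m)) (o(m) = 5*((m + m)*(√(m - 4) + 3)) = 5*((2*m)*(√(-4 + m) + 3)) = 5*((2*m)*(3 + √(-4 + m))) = 5*(2*m*(3 + √(-4 + m))) = 10*m*(3 + √(-4 + m)))
(-8*c(-4))*o(-2) = (-8/(-4))*(10*(-2)*(3 + √(-4 - 2))) = (-8*(-¼))*(10*(-2)*(3 + √(-6))) = 2*(10*(-2)*(3 + I*√6)) = 2*(-60 - 20*I*√6) = -120 - 40*I*√6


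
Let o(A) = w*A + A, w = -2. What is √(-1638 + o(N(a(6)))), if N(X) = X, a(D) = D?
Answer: 2*I*√411 ≈ 40.546*I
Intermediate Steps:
o(A) = -A (o(A) = -2*A + A = -A)
√(-1638 + o(N(a(6)))) = √(-1638 - 1*6) = √(-1638 - 6) = √(-1644) = 2*I*√411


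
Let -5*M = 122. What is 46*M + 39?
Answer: -5417/5 ≈ -1083.4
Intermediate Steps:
M = -122/5 (M = -1/5*122 = -122/5 ≈ -24.400)
46*M + 39 = 46*(-122/5) + 39 = -5612/5 + 39 = -5417/5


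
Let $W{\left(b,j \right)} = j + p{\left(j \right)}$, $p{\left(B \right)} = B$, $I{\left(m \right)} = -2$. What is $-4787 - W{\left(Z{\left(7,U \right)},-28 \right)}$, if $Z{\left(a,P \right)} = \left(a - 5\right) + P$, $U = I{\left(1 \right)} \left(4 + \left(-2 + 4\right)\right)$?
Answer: $-4731$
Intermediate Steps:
$U = -12$ ($U = - 2 \left(4 + \left(-2 + 4\right)\right) = - 2 \left(4 + 2\right) = \left(-2\right) 6 = -12$)
$Z{\left(a,P \right)} = -5 + P + a$ ($Z{\left(a,P \right)} = \left(-5 + a\right) + P = -5 + P + a$)
$W{\left(b,j \right)} = 2 j$ ($W{\left(b,j \right)} = j + j = 2 j$)
$-4787 - W{\left(Z{\left(7,U \right)},-28 \right)} = -4787 - 2 \left(-28\right) = -4787 - -56 = -4787 + 56 = -4731$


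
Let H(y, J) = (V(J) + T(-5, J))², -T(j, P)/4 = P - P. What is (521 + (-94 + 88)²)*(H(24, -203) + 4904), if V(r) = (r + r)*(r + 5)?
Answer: 3599465144536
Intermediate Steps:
V(r) = 2*r*(5 + r) (V(r) = (2*r)*(5 + r) = 2*r*(5 + r))
T(j, P) = 0 (T(j, P) = -4*(P - P) = -4*0 = 0)
H(y, J) = 4*J²*(5 + J)² (H(y, J) = (2*J*(5 + J) + 0)² = (2*J*(5 + J))² = 4*J²*(5 + J)²)
(521 + (-94 + 88)²)*(H(24, -203) + 4904) = (521 + (-94 + 88)²)*(4*(-203)²*(5 - 203)² + 4904) = (521 + (-6)²)*(4*41209*(-198)² + 4904) = (521 + 36)*(4*41209*39204 + 4904) = 557*(6462230544 + 4904) = 557*6462235448 = 3599465144536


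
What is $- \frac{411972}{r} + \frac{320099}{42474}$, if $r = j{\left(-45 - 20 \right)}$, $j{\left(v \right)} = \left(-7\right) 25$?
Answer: $\frac{17554116053}{7432950} \approx 2361.7$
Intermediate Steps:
$j{\left(v \right)} = -175$
$r = -175$
$- \frac{411972}{r} + \frac{320099}{42474} = - \frac{411972}{-175} + \frac{320099}{42474} = \left(-411972\right) \left(- \frac{1}{175}\right) + 320099 \cdot \frac{1}{42474} = \frac{411972}{175} + \frac{320099}{42474} = \frac{17554116053}{7432950}$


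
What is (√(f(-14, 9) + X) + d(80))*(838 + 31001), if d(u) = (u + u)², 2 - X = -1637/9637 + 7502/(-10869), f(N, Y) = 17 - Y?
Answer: 815078400 + 10613*√119150580118383921/34914851 ≈ 8.1518e+8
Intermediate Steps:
X = 299578433/104744553 (X = 2 - (-1637/9637 + 7502/(-10869)) = 2 - (-1637*1/9637 + 7502*(-1/10869)) = 2 - (-1637/9637 - 7502/10869) = 2 - 1*(-90089327/104744553) = 2 + 90089327/104744553 = 299578433/104744553 ≈ 2.8601)
d(u) = 4*u² (d(u) = (2*u)² = 4*u²)
(√(f(-14, 9) + X) + d(80))*(838 + 31001) = (√((17 - 1*9) + 299578433/104744553) + 4*80²)*(838 + 31001) = (√((17 - 9) + 299578433/104744553) + 4*6400)*31839 = (√(8 + 299578433/104744553) + 25600)*31839 = (√(1137534857/104744553) + 25600)*31839 = (√119150580118383921/104744553 + 25600)*31839 = (25600 + √119150580118383921/104744553)*31839 = 815078400 + 10613*√119150580118383921/34914851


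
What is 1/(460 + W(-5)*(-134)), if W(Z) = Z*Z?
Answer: -1/2890 ≈ -0.00034602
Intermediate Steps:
W(Z) = Z**2
1/(460 + W(-5)*(-134)) = 1/(460 + (-5)**2*(-134)) = 1/(460 + 25*(-134)) = 1/(460 - 3350) = 1/(-2890) = -1/2890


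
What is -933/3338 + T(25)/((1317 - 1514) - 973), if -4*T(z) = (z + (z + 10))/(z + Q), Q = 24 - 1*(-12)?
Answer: -1108969/3970551 ≈ -0.27930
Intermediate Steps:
Q = 36 (Q = 24 + 12 = 36)
T(z) = -(10 + 2*z)/(4*(36 + z)) (T(z) = -(z + (z + 10))/(4*(z + 36)) = -(z + (10 + z))/(4*(36 + z)) = -(10 + 2*z)/(4*(36 + z)))
-933/3338 + T(25)/((1317 - 1514) - 973) = -933/3338 + ((-5 - 1*25)/(2*(36 + 25)))/((1317 - 1514) - 973) = -933*1/3338 + ((½)*(-5 - 25)/61)/(-197 - 973) = -933/3338 + ((½)*(1/61)*(-30))/(-1170) = -933/3338 - 15/61*(-1/1170) = -933/3338 + 1/4758 = -1108969/3970551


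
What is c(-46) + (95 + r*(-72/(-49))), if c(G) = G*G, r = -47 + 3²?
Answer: 105603/49 ≈ 2155.2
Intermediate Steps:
r = -38 (r = -47 + 9 = -38)
c(G) = G²
c(-46) + (95 + r*(-72/(-49))) = (-46)² + (95 - (-38)*72/(-49)) = 2116 + (95 - (-38)*72*(-1/49)) = 2116 + (95 - (-38)*(-72)/49) = 2116 + (95 - 38*72/49) = 2116 + (95 - 2736/49) = 2116 + 1919/49 = 105603/49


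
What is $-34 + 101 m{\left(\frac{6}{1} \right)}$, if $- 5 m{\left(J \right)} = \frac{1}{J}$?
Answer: $- \frac{1121}{30} \approx -37.367$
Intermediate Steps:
$m{\left(J \right)} = - \frac{1}{5 J}$
$-34 + 101 m{\left(\frac{6}{1} \right)} = -34 + 101 \left(- \frac{1}{5 \cdot \frac{6}{1}}\right) = -34 + 101 \left(- \frac{1}{5 \cdot 6 \cdot 1}\right) = -34 + 101 \left(- \frac{1}{5 \cdot 6}\right) = -34 + 101 \left(\left(- \frac{1}{5}\right) \frac{1}{6}\right) = -34 + 101 \left(- \frac{1}{30}\right) = -34 - \frac{101}{30} = - \frac{1121}{30}$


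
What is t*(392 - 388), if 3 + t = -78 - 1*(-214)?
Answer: 532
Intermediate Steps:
t = 133 (t = -3 + (-78 - 1*(-214)) = -3 + (-78 + 214) = -3 + 136 = 133)
t*(392 - 388) = 133*(392 - 388) = 133*4 = 532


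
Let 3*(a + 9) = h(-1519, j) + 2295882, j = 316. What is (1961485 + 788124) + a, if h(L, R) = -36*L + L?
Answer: 10597847/3 ≈ 3.5326e+6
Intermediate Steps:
h(L, R) = -35*L
a = 2349020/3 (a = -9 + (-35*(-1519) + 2295882)/3 = -9 + (53165 + 2295882)/3 = -9 + (⅓)*2349047 = -9 + 2349047/3 = 2349020/3 ≈ 7.8301e+5)
(1961485 + 788124) + a = (1961485 + 788124) + 2349020/3 = 2749609 + 2349020/3 = 10597847/3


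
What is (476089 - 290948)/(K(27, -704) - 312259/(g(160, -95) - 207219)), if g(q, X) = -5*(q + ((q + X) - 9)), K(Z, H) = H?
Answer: -38564685159/146330237 ≈ -263.55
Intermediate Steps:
g(q, X) = 45 - 10*q - 5*X (g(q, X) = -5*(q + ((X + q) - 9)) = -5*(q + (-9 + X + q)) = -5*(-9 + X + 2*q) = 45 - 10*q - 5*X)
(476089 - 290948)/(K(27, -704) - 312259/(g(160, -95) - 207219)) = (476089 - 290948)/(-704 - 312259/((45 - 10*160 - 5*(-95)) - 207219)) = 185141/(-704 - 312259/((45 - 1600 + 475) - 207219)) = 185141/(-704 - 312259/(-1080 - 207219)) = 185141/(-704 - 312259/(-208299)) = 185141/(-704 - 312259*(-1/208299)) = 185141/(-704 + 312259/208299) = 185141/(-146330237/208299) = 185141*(-208299/146330237) = -38564685159/146330237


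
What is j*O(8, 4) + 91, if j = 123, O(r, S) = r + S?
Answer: 1567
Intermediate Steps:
O(r, S) = S + r
j*O(8, 4) + 91 = 123*(4 + 8) + 91 = 123*12 + 91 = 1476 + 91 = 1567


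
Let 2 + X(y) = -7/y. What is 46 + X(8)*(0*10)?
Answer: 46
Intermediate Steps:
X(y) = -2 - 7/y
46 + X(8)*(0*10) = 46 + (-2 - 7/8)*(0*10) = 46 + (-2 - 7*⅛)*0 = 46 + (-2 - 7/8)*0 = 46 - 23/8*0 = 46 + 0 = 46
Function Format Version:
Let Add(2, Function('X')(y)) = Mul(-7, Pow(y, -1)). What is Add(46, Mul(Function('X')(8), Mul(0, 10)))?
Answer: 46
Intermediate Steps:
Function('X')(y) = Add(-2, Mul(-7, Pow(y, -1)))
Add(46, Mul(Function('X')(8), Mul(0, 10))) = Add(46, Mul(Add(-2, Mul(-7, Pow(8, -1))), Mul(0, 10))) = Add(46, Mul(Add(-2, Mul(-7, Rational(1, 8))), 0)) = Add(46, Mul(Add(-2, Rational(-7, 8)), 0)) = Add(46, Mul(Rational(-23, 8), 0)) = Add(46, 0) = 46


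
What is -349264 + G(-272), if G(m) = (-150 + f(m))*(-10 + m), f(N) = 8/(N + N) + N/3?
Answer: -9567323/34 ≈ -2.8139e+5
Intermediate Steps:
f(N) = 4/N + N/3 (f(N) = 8/((2*N)) + N*(⅓) = 8*(1/(2*N)) + N/3 = 4/N + N/3)
G(m) = (-10 + m)*(-150 + 4/m + m/3) (G(m) = (-150 + (4/m + m/3))*(-10 + m) = (-150 + 4/m + m/3)*(-10 + m) = (-10 + m)*(-150 + 4/m + m/3))
-349264 + G(-272) = -349264 + (1504 - 40/(-272) - 460/3*(-272) + (⅓)*(-272)²) = -349264 + (1504 - 40*(-1/272) + 125120/3 + (⅓)*73984) = -349264 + (1504 + 5/34 + 125120/3 + 73984/3) = -349264 + 2307653/34 = -9567323/34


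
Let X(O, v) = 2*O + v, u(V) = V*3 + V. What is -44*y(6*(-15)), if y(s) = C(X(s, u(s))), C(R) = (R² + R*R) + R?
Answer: -25637040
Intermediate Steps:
u(V) = 4*V (u(V) = 3*V + V = 4*V)
X(O, v) = v + 2*O
C(R) = R + 2*R² (C(R) = (R² + R²) + R = 2*R² + R = R + 2*R²)
y(s) = 6*s*(1 + 12*s) (y(s) = (4*s + 2*s)*(1 + 2*(4*s + 2*s)) = (6*s)*(1 + 2*(6*s)) = (6*s)*(1 + 12*s) = 6*s*(1 + 12*s))
-44*y(6*(-15)) = -264*6*(-15)*(1 + 12*(6*(-15))) = -264*(-90)*(1 + 12*(-90)) = -264*(-90)*(1 - 1080) = -264*(-90)*(-1079) = -44*582660 = -25637040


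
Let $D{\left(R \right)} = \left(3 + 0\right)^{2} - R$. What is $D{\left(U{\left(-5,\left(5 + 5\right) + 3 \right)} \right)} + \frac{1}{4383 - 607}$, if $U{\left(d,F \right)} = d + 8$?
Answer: $\frac{22657}{3776} \approx 6.0003$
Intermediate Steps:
$U{\left(d,F \right)} = 8 + d$
$D{\left(R \right)} = 9 - R$ ($D{\left(R \right)} = 3^{2} - R = 9 - R$)
$D{\left(U{\left(-5,\left(5 + 5\right) + 3 \right)} \right)} + \frac{1}{4383 - 607} = \left(9 - \left(8 - 5\right)\right) + \frac{1}{4383 - 607} = \left(9 - 3\right) + \frac{1}{3776} = 6 + \frac{1}{3776} = \frac{22657}{3776}$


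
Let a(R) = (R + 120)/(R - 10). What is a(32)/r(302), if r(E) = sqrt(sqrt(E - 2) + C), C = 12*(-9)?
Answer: -38*I*sqrt(2)/(11*sqrt(54 - 5*sqrt(3))) ≈ -0.72555*I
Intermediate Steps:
C = -108
r(E) = sqrt(-108 + sqrt(-2 + E)) (r(E) = sqrt(sqrt(E - 2) - 108) = sqrt(sqrt(-2 + E) - 108) = sqrt(-108 + sqrt(-2 + E)))
a(R) = (120 + R)/(-10 + R)
a(32)/r(302) = ((120 + 32)/(-10 + 32))/(sqrt(-108 + sqrt(-2 + 302))) = (152/22)/(sqrt(-108 + sqrt(300))) = ((1/22)*152)/(sqrt(-108 + 10*sqrt(3))) = 76/(11*sqrt(-108 + 10*sqrt(3)))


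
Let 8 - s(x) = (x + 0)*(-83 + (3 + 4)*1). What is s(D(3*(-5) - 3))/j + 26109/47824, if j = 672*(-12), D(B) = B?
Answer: 307571/430416 ≈ 0.71459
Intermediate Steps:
j = -8064
s(x) = 8 + 76*x (s(x) = 8 - (x + 0)*(-83 + (3 + 4)*1) = 8 - x*(-83 + 7*1) = 8 - x*(-83 + 7) = 8 - x*(-76) = 8 - (-76)*x = 8 + 76*x)
s(D(3*(-5) - 3))/j + 26109/47824 = (8 + 76*(3*(-5) - 3))/(-8064) + 26109/47824 = (8 + 76*(-15 - 3))*(-1/8064) + 26109*(1/47824) = (8 + 76*(-18))*(-1/8064) + 26109/47824 = (8 - 1368)*(-1/8064) + 26109/47824 = -1360*(-1/8064) + 26109/47824 = 85/504 + 26109/47824 = 307571/430416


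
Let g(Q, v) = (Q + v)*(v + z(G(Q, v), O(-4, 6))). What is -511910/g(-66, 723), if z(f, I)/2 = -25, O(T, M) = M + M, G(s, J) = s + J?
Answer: -511910/442161 ≈ -1.1577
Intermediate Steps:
G(s, J) = J + s
O(T, M) = 2*M
z(f, I) = -50 (z(f, I) = 2*(-25) = -50)
g(Q, v) = (-50 + v)*(Q + v) (g(Q, v) = (Q + v)*(v - 50) = (Q + v)*(-50 + v) = (-50 + v)*(Q + v))
-511910/g(-66, 723) = -511910/(723**2 - 50*(-66) - 50*723 - 66*723) = -511910/(522729 + 3300 - 36150 - 47718) = -511910/442161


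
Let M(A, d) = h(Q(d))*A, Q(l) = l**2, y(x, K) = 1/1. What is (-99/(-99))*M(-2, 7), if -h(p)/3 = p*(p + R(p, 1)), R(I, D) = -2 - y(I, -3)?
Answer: 13524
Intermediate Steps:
y(x, K) = 1 (y(x, K) = 1*1 = 1)
R(I, D) = -3 (R(I, D) = -2 - 1*1 = -2 - 1 = -3)
h(p) = -3*p*(-3 + p) (h(p) = -3*p*(p - 3) = -3*p*(-3 + p))
M(A, d) = 3*A*d**2*(3 - d**2) (M(A, d) = (3*d**2*(3 - d**2))*A = 3*A*d**2*(3 - d**2))
(-99/(-99))*M(-2, 7) = (-99/(-99))*(3*(-2)*7**2*(3 - 1*7**2)) = (-1/99*(-99))*(3*(-2)*49*(3 - 1*49)) = 1*(3*(-2)*49*(3 - 49)) = 1*(3*(-2)*49*(-46)) = 1*13524 = 13524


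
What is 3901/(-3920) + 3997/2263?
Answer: 6840277/8870960 ≈ 0.77109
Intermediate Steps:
3901/(-3920) + 3997/2263 = 3901*(-1/3920) + 3997*(1/2263) = -3901/3920 + 3997/2263 = 6840277/8870960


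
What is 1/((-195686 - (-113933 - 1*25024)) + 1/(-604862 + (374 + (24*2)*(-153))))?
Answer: -611832/34708617529 ≈ -1.7628e-5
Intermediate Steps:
1/((-195686 - (-113933 - 1*25024)) + 1/(-604862 + (374 + (24*2)*(-153)))) = 1/((-195686 - (-113933 - 25024)) + 1/(-604862 + (374 + 48*(-153)))) = 1/((-195686 - 1*(-138957)) + 1/(-604862 + (374 - 7344))) = 1/((-195686 + 138957) + 1/(-604862 - 6970)) = 1/(-56729 + 1/(-611832)) = 1/(-56729 - 1/611832) = 1/(-34708617529/611832) = -611832/34708617529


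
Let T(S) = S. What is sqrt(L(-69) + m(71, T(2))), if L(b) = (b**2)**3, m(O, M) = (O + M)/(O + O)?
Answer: 5*sqrt(87042473615026)/142 ≈ 3.2851e+5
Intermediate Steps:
m(O, M) = (M + O)/(2*O) (m(O, M) = (M + O)/((2*O)) = (M + O)*(1/(2*O)) = (M + O)/(2*O))
L(b) = b**6
sqrt(L(-69) + m(71, T(2))) = sqrt((-69)**6 + (1/2)*(2 + 71)/71) = sqrt(107918163081 + (1/2)*(1/71)*73) = sqrt(107918163081 + 73/142) = sqrt(15324379157575/142) = 5*sqrt(87042473615026)/142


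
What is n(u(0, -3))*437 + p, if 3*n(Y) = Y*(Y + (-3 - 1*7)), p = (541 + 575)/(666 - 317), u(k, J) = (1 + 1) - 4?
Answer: 1221220/349 ≈ 3499.2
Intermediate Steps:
u(k, J) = -2 (u(k, J) = 2 - 4 = -2)
p = 1116/349 ≈ 3.1977
n(Y) = Y*(-10 + Y)/3 (n(Y) = (Y*(Y + (-3 - 1*7)))/3 = (Y*(Y + (-3 - 7)))/3 = (Y*(Y - 10))/3 = (Y*(-10 + Y))/3 = Y*(-10 + Y)/3)
n(u(0, -3))*437 + p = ((⅓)*(-2)*(-10 - 2))*437 + 1116/349 = ((⅓)*(-2)*(-12))*437 + 1116/349 = 8*437 + 1116/349 = 3496 + 1116/349 = 1221220/349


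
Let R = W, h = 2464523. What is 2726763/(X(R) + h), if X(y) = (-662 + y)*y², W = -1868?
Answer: -2726763/8825778197 ≈ -0.00030895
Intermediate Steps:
R = -1868
X(y) = y²*(-662 + y)
2726763/(X(R) + h) = 2726763/((-1868)²*(-662 - 1868) + 2464523) = 2726763/(3489424*(-2530) + 2464523) = 2726763/(-8828242720 + 2464523) = 2726763/(-8825778197) = 2726763*(-1/8825778197) = -2726763/8825778197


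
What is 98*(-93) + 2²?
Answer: -9110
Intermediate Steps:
98*(-93) + 2² = -9114 + 4 = -9110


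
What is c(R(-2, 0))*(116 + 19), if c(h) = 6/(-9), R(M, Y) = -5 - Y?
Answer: -90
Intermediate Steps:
c(h) = -⅔ (c(h) = 6*(-⅑) = -⅔)
c(R(-2, 0))*(116 + 19) = -2*(116 + 19)/3 = -⅔*135 = -90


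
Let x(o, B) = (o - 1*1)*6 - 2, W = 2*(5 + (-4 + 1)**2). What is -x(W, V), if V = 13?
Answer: -160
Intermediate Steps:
W = 28 (W = 2*(5 + (-3)**2) = 2*(5 + 9) = 2*14 = 28)
x(o, B) = -8 + 6*o (x(o, B) = (o - 1)*6 - 2 = (-1 + o)*6 - 2 = (-6 + 6*o) - 2 = -8 + 6*o)
-x(W, V) = -(-8 + 6*28) = -(-8 + 168) = -1*160 = -160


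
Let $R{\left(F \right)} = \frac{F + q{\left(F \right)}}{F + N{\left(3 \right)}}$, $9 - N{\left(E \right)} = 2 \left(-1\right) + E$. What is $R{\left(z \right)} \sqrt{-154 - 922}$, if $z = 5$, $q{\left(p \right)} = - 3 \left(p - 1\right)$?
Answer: $- \frac{14 i \sqrt{269}}{13} \approx - 17.663 i$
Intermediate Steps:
$N{\left(E \right)} = 11 - E$ ($N{\left(E \right)} = 9 - \left(2 \left(-1\right) + E\right) = 9 - \left(-2 + E\right) = 11 - E$)
$q{\left(p \right)} = 3 - 3 p$ ($q{\left(p \right)} = - 3 \left(-1 + p\right) = 3 - 3 p$)
$R{\left(F \right)} = \frac{3 - 2 F}{8 + F}$ ($R{\left(F \right)} = \frac{F - \left(-3 + 3 F\right)}{F + \left(11 - 3\right)} = \frac{3 - 2 F}{F + \left(11 - 3\right)} = \frac{3 - 2 F}{F + 8} = \frac{3 - 2 F}{8 + F}$)
$R{\left(z \right)} \sqrt{-154 - 922} = \frac{3 - 10}{8 + 5} \sqrt{-154 - 922} = \frac{3 - 10}{13} \sqrt{-1076} = \frac{1}{13} \left(-7\right) 2 i \sqrt{269} = - \frac{7 \cdot 2 i \sqrt{269}}{13} = - \frac{14 i \sqrt{269}}{13}$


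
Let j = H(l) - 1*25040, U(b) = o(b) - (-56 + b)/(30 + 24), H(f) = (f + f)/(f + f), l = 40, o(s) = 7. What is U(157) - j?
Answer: 1352383/54 ≈ 25044.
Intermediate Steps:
H(f) = 1 (H(f) = (2*f)/((2*f)) = (2*f)*(1/(2*f)) = 1)
U(b) = 217/27 - b/54 (U(b) = 7 - (-56 + b)/(30 + 24) = 7 - (-56 + b)/54 = 7 - (-28/27 + b/54) = 7 + (28/27 - b/54) = 217/27 - b/54)
j = -25039 (j = 1 - 1*25040 = 1 - 25040 = -25039)
U(157) - j = (217/27 - 1/54*157) - 1*(-25039) = (217/27 - 157/54) + 25039 = 277/54 + 25039 = 1352383/54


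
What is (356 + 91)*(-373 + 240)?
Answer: -59451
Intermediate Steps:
(356 + 91)*(-373 + 240) = 447*(-133) = -59451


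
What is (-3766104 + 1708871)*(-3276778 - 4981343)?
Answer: 16988879039193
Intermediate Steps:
(-3766104 + 1708871)*(-3276778 - 4981343) = -2057233*(-8258121) = 16988879039193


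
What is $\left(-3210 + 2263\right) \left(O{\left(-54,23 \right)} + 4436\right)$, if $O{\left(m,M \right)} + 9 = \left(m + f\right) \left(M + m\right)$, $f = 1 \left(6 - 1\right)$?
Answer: $-5630862$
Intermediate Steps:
$f = 5$ ($f = 1 \cdot 5 = 5$)
$O{\left(m,M \right)} = -9 + \left(5 + m\right) \left(M + m\right)$ ($O{\left(m,M \right)} = -9 + \left(m + 5\right) \left(M + m\right) = -9 + \left(5 + m\right) \left(M + m\right)$)
$\left(-3210 + 2263\right) \left(O{\left(-54,23 \right)} + 4436\right) = \left(-3210 + 2263\right) \left(\left(-9 + \left(-54\right)^{2} + 5 \cdot 23 + 5 \left(-54\right) + 23 \left(-54\right)\right) + 4436\right) = - 947 \left(\left(-9 + 2916 + 115 - 270 - 1242\right) + 4436\right) = - 947 \left(1510 + 4436\right) = \left(-947\right) 5946 = -5630862$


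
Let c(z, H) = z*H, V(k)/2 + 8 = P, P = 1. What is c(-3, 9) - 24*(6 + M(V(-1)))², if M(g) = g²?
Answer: -979323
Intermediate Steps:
V(k) = -14 (V(k) = -16 + 2*1 = -16 + 2 = -14)
c(z, H) = H*z
c(-3, 9) - 24*(6 + M(V(-1)))² = 9*(-3) - 24*(6 + (-14)²)² = -27 - 24*(6 + 196)² = -27 - 24*202² = -27 - 24*40804 = -27 - 979296 = -979323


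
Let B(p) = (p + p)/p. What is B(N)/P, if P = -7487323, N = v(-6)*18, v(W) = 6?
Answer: -2/7487323 ≈ -2.6712e-7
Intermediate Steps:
N = 108 (N = 6*18 = 108)
B(p) = 2 (B(p) = (2*p)/p = 2)
B(N)/P = 2/(-7487323) = 2*(-1/7487323) = -2/7487323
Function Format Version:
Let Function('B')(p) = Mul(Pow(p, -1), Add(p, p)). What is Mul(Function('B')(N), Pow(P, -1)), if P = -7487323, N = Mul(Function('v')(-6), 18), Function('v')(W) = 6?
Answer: Rational(-2, 7487323) ≈ -2.6712e-7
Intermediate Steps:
N = 108 (N = Mul(6, 18) = 108)
Function('B')(p) = 2 (Function('B')(p) = Mul(Pow(p, -1), Mul(2, p)) = 2)
Mul(Function('B')(N), Pow(P, -1)) = Mul(2, Pow(-7487323, -1)) = Mul(2, Rational(-1, 7487323)) = Rational(-2, 7487323)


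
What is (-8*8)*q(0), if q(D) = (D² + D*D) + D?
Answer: 0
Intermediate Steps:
q(D) = D + 2*D² (q(D) = (D² + D²) + D = 2*D² + D = D + 2*D²)
(-8*8)*q(0) = (-8*8)*(0*(1 + 2*0)) = -0*(1 + 0) = -0 = -64*0 = 0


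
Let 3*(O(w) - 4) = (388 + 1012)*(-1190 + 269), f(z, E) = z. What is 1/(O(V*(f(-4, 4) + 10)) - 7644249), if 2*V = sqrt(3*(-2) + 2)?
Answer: -1/8074045 ≈ -1.2385e-7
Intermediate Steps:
V = I (V = sqrt(3*(-2) + 2)/2 = sqrt(-6 + 2)/2 = sqrt(-4)/2 = (2*I)/2 = I ≈ 1.0*I)
O(w) = -429796 (O(w) = 4 + ((388 + 1012)*(-1190 + 269))/3 = 4 + (1400*(-921))/3 = 4 + (1/3)*(-1289400) = 4 - 429800 = -429796)
1/(O(V*(f(-4, 4) + 10)) - 7644249) = 1/(-429796 - 7644249) = 1/(-8074045) = -1/8074045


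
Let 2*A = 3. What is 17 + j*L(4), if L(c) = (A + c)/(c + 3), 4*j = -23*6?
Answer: -283/28 ≈ -10.107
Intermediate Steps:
A = 3/2 (A = (½)*3 = 3/2 ≈ 1.5000)
j = -69/2 (j = (-23*6)/4 = (¼)*(-138) = -69/2 ≈ -34.500)
L(c) = (3/2 + c)/(3 + c) (L(c) = (3/2 + c)/(c + 3) = (3/2 + c)/(3 + c))
17 + j*L(4) = 17 - 69*(3/2 + 4)/(2*(3 + 4)) = 17 - 69*11/(2*7*2) = 17 - 69*11/(14*2) = 17 - 69/2*11/14 = 17 - 759/28 = -283/28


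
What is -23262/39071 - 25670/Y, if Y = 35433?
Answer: -1827195016/1384402743 ≈ -1.3198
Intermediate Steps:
-23262/39071 - 25670/Y = -23262/39071 - 25670/35433 = -1827195016/1384402743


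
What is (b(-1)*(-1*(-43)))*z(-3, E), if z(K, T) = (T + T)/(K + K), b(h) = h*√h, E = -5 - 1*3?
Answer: -344*I/3 ≈ -114.67*I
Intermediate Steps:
E = -8 (E = -5 - 3 = -8)
b(h) = h^(3/2)
z(K, T) = T/K (z(K, T) = (2*T)/((2*K)) = (2*T)*(1/(2*K)) = T/K)
(b(-1)*(-1*(-43)))*z(-3, E) = ((-1)^(3/2)*(-1*(-43)))*(-8/(-3)) = (-I*43)*(-8*(-⅓)) = -43*I*(8/3) = -344*I/3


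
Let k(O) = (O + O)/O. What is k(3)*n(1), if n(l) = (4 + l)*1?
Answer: 10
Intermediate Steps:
k(O) = 2 (k(O) = (2*O)/O = 2)
n(l) = 4 + l
k(3)*n(1) = 2*(4 + 1) = 2*5 = 10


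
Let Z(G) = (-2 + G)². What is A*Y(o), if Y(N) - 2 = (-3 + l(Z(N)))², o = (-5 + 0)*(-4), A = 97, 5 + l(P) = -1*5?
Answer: 16587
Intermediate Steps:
l(P) = -10 (l(P) = -5 - 1*5 = -5 - 5 = -10)
o = 20 (o = -5*(-4) = 20)
Y(N) = 171 (Y(N) = 2 + (-3 - 10)² = 2 + (-13)² = 2 + 169 = 171)
A*Y(o) = 97*171 = 16587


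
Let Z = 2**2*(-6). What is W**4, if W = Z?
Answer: 331776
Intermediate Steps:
Z = -24 (Z = 4*(-6) = -24)
W = -24
W**4 = (-24)**4 = 331776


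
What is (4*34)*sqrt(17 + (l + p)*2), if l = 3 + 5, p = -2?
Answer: 136*sqrt(29) ≈ 732.38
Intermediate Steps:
l = 8
(4*34)*sqrt(17 + (l + p)*2) = (4*34)*sqrt(17 + (8 - 2)*2) = 136*sqrt(17 + 6*2) = 136*sqrt(17 + 12) = 136*sqrt(29)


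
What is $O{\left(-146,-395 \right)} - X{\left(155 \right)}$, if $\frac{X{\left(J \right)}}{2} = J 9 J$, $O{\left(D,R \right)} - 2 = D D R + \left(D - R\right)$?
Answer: $-8852019$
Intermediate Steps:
$O{\left(D,R \right)} = 2 + D - R + R D^{2}$ ($O{\left(D,R \right)} = 2 + \left(D D R + \left(D - R\right)\right) = 2 + \left(D^{2} R + \left(D - R\right)\right) = 2 + \left(R D^{2} + \left(D - R\right)\right) = 2 + \left(D - R + R D^{2}\right) = 2 + D - R + R D^{2}$)
$X{\left(J \right)} = 18 J^{2}$ ($X{\left(J \right)} = 2 J 9 J = 2 \cdot 9 J J = 2 \cdot 9 J^{2} = 18 J^{2}$)
$O{\left(-146,-395 \right)} - X{\left(155 \right)} = \left(2 - 146 - -395 - 395 \left(-146\right)^{2}\right) - 18 \cdot 155^{2} = \left(2 - 146 + 395 - 8419820\right) - 18 \cdot 24025 = \left(2 - 146 + 395 - 8419820\right) - 432450 = -8419569 - 432450 = -8852019$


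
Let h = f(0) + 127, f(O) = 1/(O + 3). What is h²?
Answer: 145924/9 ≈ 16214.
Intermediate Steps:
f(O) = 1/(3 + O)
h = 382/3 (h = 1/(3 + 0) + 127 = 1/3 + 127 = ⅓ + 127 = 382/3 ≈ 127.33)
h² = (382/3)² = 145924/9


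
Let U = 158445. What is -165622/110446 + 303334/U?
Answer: 518574941/1249972605 ≈ 0.41487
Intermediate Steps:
-165622/110446 + 303334/U = -165622/110446 + 303334/158445 = -165622*1/110446 + 303334*(1/158445) = -82811/55223 + 303334/158445 = 518574941/1249972605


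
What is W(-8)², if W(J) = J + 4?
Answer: 16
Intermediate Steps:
W(J) = 4 + J
W(-8)² = (4 - 8)² = (-4)² = 16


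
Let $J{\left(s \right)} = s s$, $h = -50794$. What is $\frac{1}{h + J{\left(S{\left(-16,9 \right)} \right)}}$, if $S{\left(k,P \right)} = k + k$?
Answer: $- \frac{1}{49770} \approx -2.0092 \cdot 10^{-5}$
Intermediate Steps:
$S{\left(k,P \right)} = 2 k$
$J{\left(s \right)} = s^{2}$
$\frac{1}{h + J{\left(S{\left(-16,9 \right)} \right)}} = \frac{1}{-50794 + \left(2 \left(-16\right)\right)^{2}} = \frac{1}{-50794 + \left(-32\right)^{2}} = \frac{1}{-50794 + 1024} = \frac{1}{-49770} = - \frac{1}{49770}$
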